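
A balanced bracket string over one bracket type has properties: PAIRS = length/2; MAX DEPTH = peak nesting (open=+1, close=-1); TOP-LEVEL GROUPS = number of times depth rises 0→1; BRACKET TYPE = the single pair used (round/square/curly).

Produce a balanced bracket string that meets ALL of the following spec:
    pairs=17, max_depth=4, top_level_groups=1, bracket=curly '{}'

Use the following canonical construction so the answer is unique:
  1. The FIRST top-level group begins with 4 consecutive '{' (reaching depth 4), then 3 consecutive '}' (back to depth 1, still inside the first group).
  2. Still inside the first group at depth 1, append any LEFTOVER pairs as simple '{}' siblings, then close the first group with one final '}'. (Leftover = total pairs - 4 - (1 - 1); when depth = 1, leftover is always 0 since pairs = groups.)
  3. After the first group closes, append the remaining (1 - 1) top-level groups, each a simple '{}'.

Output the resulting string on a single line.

Spec: pairs=17 depth=4 groups=1
Leftover pairs = 17 - 4 - (1-1) = 13
First group: deep chain of depth 4 + 13 sibling pairs
Remaining 0 groups: simple '{}' each

Answer: {{{{}}}{}{}{}{}{}{}{}{}{}{}{}{}{}}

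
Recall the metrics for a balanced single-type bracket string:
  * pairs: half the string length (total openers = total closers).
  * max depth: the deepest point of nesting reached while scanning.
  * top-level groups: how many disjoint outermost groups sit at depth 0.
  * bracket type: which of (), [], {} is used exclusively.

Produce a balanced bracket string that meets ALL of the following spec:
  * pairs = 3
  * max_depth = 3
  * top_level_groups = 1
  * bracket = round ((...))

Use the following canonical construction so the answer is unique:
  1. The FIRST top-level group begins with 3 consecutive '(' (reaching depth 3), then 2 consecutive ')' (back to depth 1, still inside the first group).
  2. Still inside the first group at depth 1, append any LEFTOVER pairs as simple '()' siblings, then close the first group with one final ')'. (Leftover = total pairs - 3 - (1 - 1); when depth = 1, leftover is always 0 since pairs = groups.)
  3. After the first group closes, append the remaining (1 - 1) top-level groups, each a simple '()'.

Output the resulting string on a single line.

Answer: ((()))

Derivation:
Spec: pairs=3 depth=3 groups=1
Leftover pairs = 3 - 3 - (1-1) = 0
First group: deep chain of depth 3 + 0 sibling pairs
Remaining 0 groups: simple '()' each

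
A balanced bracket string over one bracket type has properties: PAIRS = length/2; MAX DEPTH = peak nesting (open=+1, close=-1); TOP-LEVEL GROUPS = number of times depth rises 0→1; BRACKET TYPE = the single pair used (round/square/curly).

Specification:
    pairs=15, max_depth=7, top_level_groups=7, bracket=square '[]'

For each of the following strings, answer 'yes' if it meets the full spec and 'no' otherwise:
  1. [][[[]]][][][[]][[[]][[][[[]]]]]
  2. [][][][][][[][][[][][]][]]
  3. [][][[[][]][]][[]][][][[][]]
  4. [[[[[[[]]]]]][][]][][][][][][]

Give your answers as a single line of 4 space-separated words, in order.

String 1 '[][[[]]][][][[]][[[]][[][[[]]]]]': depth seq [1 0 1 2 3 2 1 0 1 0 1 0 1 2 1 0 1 2 3 2 1 2 3 2 3 4 5 4 3 2 1 0]
  -> pairs=16 depth=5 groups=6 -> no
String 2 '[][][][][][[][][[][][]][]]': depth seq [1 0 1 0 1 0 1 0 1 0 1 2 1 2 1 2 3 2 3 2 3 2 1 2 1 0]
  -> pairs=13 depth=3 groups=6 -> no
String 3 '[][][[[][]][]][[]][][][[][]]': depth seq [1 0 1 0 1 2 3 2 3 2 1 2 1 0 1 2 1 0 1 0 1 0 1 2 1 2 1 0]
  -> pairs=14 depth=3 groups=7 -> no
String 4 '[[[[[[[]]]]]][][]][][][][][][]': depth seq [1 2 3 4 5 6 7 6 5 4 3 2 1 2 1 2 1 0 1 0 1 0 1 0 1 0 1 0 1 0]
  -> pairs=15 depth=7 groups=7 -> yes

Answer: no no no yes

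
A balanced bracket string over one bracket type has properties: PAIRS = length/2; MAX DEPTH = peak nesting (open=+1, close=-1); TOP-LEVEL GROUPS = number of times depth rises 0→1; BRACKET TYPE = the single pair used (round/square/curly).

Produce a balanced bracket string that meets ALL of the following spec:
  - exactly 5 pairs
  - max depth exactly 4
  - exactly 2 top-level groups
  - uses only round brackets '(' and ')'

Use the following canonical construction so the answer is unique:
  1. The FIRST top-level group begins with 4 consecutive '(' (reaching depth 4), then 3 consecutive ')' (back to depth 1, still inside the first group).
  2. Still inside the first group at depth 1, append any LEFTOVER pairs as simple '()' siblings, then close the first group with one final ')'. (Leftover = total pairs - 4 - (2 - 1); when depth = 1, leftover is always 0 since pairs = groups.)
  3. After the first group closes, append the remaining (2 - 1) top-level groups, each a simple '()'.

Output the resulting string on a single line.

Answer: (((())))()

Derivation:
Spec: pairs=5 depth=4 groups=2
Leftover pairs = 5 - 4 - (2-1) = 0
First group: deep chain of depth 4 + 0 sibling pairs
Remaining 1 groups: simple '()' each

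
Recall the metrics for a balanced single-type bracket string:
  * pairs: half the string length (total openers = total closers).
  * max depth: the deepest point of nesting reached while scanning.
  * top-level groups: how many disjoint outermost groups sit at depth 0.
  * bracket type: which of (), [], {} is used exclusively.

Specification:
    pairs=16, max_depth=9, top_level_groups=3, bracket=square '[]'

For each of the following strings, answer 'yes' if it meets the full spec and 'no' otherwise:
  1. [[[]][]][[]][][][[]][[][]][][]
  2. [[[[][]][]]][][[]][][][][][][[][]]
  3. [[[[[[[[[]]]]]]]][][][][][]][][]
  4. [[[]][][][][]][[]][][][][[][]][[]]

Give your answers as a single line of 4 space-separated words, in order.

String 1 '[[[]][]][[]][][][[]][[][]][][]': depth seq [1 2 3 2 1 2 1 0 1 2 1 0 1 0 1 0 1 2 1 0 1 2 1 2 1 0 1 0 1 0]
  -> pairs=15 depth=3 groups=8 -> no
String 2 '[[[[][]][]]][][[]][][][][][][[][]]': depth seq [1 2 3 4 3 4 3 2 3 2 1 0 1 0 1 2 1 0 1 0 1 0 1 0 1 0 1 0 1 2 1 2 1 0]
  -> pairs=17 depth=4 groups=9 -> no
String 3 '[[[[[[[[[]]]]]]]][][][][][]][][]': depth seq [1 2 3 4 5 6 7 8 9 8 7 6 5 4 3 2 1 2 1 2 1 2 1 2 1 2 1 0 1 0 1 0]
  -> pairs=16 depth=9 groups=3 -> yes
String 4 '[[[]][][][][]][[]][][][][[][]][[]]': depth seq [1 2 3 2 1 2 1 2 1 2 1 2 1 0 1 2 1 0 1 0 1 0 1 0 1 2 1 2 1 0 1 2 1 0]
  -> pairs=17 depth=3 groups=7 -> no

Answer: no no yes no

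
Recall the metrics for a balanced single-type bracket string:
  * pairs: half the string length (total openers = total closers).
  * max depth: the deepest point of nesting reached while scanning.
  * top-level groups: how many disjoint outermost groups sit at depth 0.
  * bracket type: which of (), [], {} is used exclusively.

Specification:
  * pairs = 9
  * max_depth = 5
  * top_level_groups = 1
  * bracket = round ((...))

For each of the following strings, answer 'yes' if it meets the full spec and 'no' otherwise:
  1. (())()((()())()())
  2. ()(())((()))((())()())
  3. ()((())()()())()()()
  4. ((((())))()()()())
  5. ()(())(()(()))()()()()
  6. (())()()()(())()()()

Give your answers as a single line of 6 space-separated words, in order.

Answer: no no no yes no no

Derivation:
String 1 '(())()((()())()())': depth seq [1 2 1 0 1 0 1 2 3 2 3 2 1 2 1 2 1 0]
  -> pairs=9 depth=3 groups=3 -> no
String 2 '()(())((()))((())()())': depth seq [1 0 1 2 1 0 1 2 3 2 1 0 1 2 3 2 1 2 1 2 1 0]
  -> pairs=11 depth=3 groups=4 -> no
String 3 '()((())()()())()()()': depth seq [1 0 1 2 3 2 1 2 1 2 1 2 1 0 1 0 1 0 1 0]
  -> pairs=10 depth=3 groups=5 -> no
String 4 '((((())))()()()())': depth seq [1 2 3 4 5 4 3 2 1 2 1 2 1 2 1 2 1 0]
  -> pairs=9 depth=5 groups=1 -> yes
String 5 '()(())(()(()))()()()()': depth seq [1 0 1 2 1 0 1 2 1 2 3 2 1 0 1 0 1 0 1 0 1 0]
  -> pairs=11 depth=3 groups=7 -> no
String 6 '(())()()()(())()()()': depth seq [1 2 1 0 1 0 1 0 1 0 1 2 1 0 1 0 1 0 1 0]
  -> pairs=10 depth=2 groups=8 -> no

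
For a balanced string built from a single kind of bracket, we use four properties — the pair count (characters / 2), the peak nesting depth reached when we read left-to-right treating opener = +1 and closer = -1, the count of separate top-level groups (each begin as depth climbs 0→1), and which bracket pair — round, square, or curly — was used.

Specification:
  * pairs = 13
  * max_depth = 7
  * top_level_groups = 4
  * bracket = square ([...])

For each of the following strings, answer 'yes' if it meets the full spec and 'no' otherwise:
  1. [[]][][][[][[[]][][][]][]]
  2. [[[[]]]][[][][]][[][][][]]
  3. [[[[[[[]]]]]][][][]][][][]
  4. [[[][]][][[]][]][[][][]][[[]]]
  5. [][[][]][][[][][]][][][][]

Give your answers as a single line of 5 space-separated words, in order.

Answer: no no yes no no

Derivation:
String 1 '[[]][][][[][[[]][][][]][]]': depth seq [1 2 1 0 1 0 1 0 1 2 1 2 3 4 3 2 3 2 3 2 3 2 1 2 1 0]
  -> pairs=13 depth=4 groups=4 -> no
String 2 '[[[[]]]][[][][]][[][][][]]': depth seq [1 2 3 4 3 2 1 0 1 2 1 2 1 2 1 0 1 2 1 2 1 2 1 2 1 0]
  -> pairs=13 depth=4 groups=3 -> no
String 3 '[[[[[[[]]]]]][][][]][][][]': depth seq [1 2 3 4 5 6 7 6 5 4 3 2 1 2 1 2 1 2 1 0 1 0 1 0 1 0]
  -> pairs=13 depth=7 groups=4 -> yes
String 4 '[[[][]][][[]][]][[][][]][[[]]]': depth seq [1 2 3 2 3 2 1 2 1 2 3 2 1 2 1 0 1 2 1 2 1 2 1 0 1 2 3 2 1 0]
  -> pairs=15 depth=3 groups=3 -> no
String 5 '[][[][]][][[][][]][][][][]': depth seq [1 0 1 2 1 2 1 0 1 0 1 2 1 2 1 2 1 0 1 0 1 0 1 0 1 0]
  -> pairs=13 depth=2 groups=8 -> no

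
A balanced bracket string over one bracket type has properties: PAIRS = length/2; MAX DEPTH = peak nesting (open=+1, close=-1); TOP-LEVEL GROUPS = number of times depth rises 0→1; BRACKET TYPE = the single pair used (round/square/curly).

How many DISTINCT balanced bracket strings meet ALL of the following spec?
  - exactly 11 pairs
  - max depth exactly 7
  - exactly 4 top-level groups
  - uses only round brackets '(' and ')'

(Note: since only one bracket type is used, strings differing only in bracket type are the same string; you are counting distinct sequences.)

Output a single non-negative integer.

Answer: 56

Derivation:
Spec: pairs=11 depth=7 groups=4
Count(depth <= 7) = 7068
Count(depth <= 6) = 7012
Count(depth == 7) = 7068 - 7012 = 56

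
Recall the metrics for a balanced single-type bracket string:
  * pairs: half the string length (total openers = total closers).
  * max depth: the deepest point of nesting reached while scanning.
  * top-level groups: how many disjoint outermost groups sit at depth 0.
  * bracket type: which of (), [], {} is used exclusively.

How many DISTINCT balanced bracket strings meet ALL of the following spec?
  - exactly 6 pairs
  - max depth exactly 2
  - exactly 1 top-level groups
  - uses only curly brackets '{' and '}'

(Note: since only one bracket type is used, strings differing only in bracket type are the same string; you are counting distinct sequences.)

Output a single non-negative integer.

Answer: 1

Derivation:
Spec: pairs=6 depth=2 groups=1
Count(depth <= 2) = 1
Count(depth <= 1) = 0
Count(depth == 2) = 1 - 0 = 1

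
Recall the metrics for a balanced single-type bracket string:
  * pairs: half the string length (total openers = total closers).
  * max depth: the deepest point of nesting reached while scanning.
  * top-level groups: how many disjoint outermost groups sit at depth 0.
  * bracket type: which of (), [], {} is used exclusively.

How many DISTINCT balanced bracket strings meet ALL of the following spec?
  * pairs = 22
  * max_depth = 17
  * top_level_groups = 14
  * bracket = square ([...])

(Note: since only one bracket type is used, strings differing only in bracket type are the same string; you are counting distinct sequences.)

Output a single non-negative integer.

Answer: 0

Derivation:
Spec: pairs=22 depth=17 groups=14
Count(depth <= 17) = 2731365
Count(depth <= 16) = 2731365
Count(depth == 17) = 2731365 - 2731365 = 0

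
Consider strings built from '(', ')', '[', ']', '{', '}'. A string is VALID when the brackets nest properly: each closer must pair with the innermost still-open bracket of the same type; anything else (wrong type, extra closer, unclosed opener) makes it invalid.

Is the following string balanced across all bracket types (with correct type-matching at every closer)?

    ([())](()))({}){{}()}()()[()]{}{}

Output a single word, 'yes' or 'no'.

pos 0: push '('; stack = (
pos 1: push '['; stack = ([
pos 2: push '('; stack = ([(
pos 3: ')' matches '('; pop; stack = ([
pos 4: saw closer ')' but top of stack is '[' (expected ']') → INVALID
Verdict: type mismatch at position 4: ')' closes '[' → no

Answer: no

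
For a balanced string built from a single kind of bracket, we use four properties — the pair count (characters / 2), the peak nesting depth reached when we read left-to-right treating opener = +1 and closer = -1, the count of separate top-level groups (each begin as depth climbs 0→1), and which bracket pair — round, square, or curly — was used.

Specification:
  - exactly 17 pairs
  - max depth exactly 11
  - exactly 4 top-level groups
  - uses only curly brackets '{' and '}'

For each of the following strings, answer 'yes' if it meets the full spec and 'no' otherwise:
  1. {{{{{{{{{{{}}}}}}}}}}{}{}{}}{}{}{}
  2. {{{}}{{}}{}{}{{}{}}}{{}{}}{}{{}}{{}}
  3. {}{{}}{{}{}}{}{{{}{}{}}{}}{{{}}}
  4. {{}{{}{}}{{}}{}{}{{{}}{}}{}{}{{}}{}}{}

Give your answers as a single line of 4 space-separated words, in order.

String 1 '{{{{{{{{{{{}}}}}}}}}}{}{}{}}{}{}{}': depth seq [1 2 3 4 5 6 7 8 9 10 11 10 9 8 7 6 5 4 3 2 1 2 1 2 1 2 1 0 1 0 1 0 1 0]
  -> pairs=17 depth=11 groups=4 -> yes
String 2 '{{{}}{{}}{}{}{{}{}}}{{}{}}{}{{}}{{}}': depth seq [1 2 3 2 1 2 3 2 1 2 1 2 1 2 3 2 3 2 1 0 1 2 1 2 1 0 1 0 1 2 1 0 1 2 1 0]
  -> pairs=18 depth=3 groups=5 -> no
String 3 '{}{{}}{{}{}}{}{{{}{}{}}{}}{{{}}}': depth seq [1 0 1 2 1 0 1 2 1 2 1 0 1 0 1 2 3 2 3 2 3 2 1 2 1 0 1 2 3 2 1 0]
  -> pairs=16 depth=3 groups=6 -> no
String 4 '{{}{{}{}}{{}}{}{}{{{}}{}}{}{}{{}}{}}{}': depth seq [1 2 1 2 3 2 3 2 1 2 3 2 1 2 1 2 1 2 3 4 3 2 3 2 1 2 1 2 1 2 3 2 1 2 1 0 1 0]
  -> pairs=19 depth=4 groups=2 -> no

Answer: yes no no no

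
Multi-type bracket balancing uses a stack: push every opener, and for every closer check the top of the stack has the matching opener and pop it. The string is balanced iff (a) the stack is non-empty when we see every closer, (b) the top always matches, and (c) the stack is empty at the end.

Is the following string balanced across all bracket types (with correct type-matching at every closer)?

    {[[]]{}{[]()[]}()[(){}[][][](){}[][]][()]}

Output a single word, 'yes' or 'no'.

Answer: yes

Derivation:
pos 0: push '{'; stack = {
pos 1: push '['; stack = {[
pos 2: push '['; stack = {[[
pos 3: ']' matches '['; pop; stack = {[
pos 4: ']' matches '['; pop; stack = {
pos 5: push '{'; stack = {{
pos 6: '}' matches '{'; pop; stack = {
pos 7: push '{'; stack = {{
pos 8: push '['; stack = {{[
pos 9: ']' matches '['; pop; stack = {{
pos 10: push '('; stack = {{(
pos 11: ')' matches '('; pop; stack = {{
pos 12: push '['; stack = {{[
pos 13: ']' matches '['; pop; stack = {{
pos 14: '}' matches '{'; pop; stack = {
pos 15: push '('; stack = {(
pos 16: ')' matches '('; pop; stack = {
pos 17: push '['; stack = {[
pos 18: push '('; stack = {[(
pos 19: ')' matches '('; pop; stack = {[
pos 20: push '{'; stack = {[{
pos 21: '}' matches '{'; pop; stack = {[
pos 22: push '['; stack = {[[
pos 23: ']' matches '['; pop; stack = {[
pos 24: push '['; stack = {[[
pos 25: ']' matches '['; pop; stack = {[
pos 26: push '['; stack = {[[
pos 27: ']' matches '['; pop; stack = {[
pos 28: push '('; stack = {[(
pos 29: ')' matches '('; pop; stack = {[
pos 30: push '{'; stack = {[{
pos 31: '}' matches '{'; pop; stack = {[
pos 32: push '['; stack = {[[
pos 33: ']' matches '['; pop; stack = {[
pos 34: push '['; stack = {[[
pos 35: ']' matches '['; pop; stack = {[
pos 36: ']' matches '['; pop; stack = {
pos 37: push '['; stack = {[
pos 38: push '('; stack = {[(
pos 39: ')' matches '('; pop; stack = {[
pos 40: ']' matches '['; pop; stack = {
pos 41: '}' matches '{'; pop; stack = (empty)
end: stack empty → VALID
Verdict: properly nested → yes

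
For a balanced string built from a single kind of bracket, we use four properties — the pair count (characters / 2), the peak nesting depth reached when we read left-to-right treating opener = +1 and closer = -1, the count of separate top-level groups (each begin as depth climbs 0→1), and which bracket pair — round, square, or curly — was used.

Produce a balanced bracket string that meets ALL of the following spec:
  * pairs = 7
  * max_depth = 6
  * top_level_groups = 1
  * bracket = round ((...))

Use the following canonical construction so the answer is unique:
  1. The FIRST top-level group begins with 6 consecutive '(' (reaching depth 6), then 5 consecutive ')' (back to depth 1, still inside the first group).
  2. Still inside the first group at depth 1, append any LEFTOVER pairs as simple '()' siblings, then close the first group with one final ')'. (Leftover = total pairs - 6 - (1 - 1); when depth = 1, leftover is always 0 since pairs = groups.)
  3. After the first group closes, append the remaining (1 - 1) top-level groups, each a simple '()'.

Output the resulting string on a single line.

Spec: pairs=7 depth=6 groups=1
Leftover pairs = 7 - 6 - (1-1) = 1
First group: deep chain of depth 6 + 1 sibling pairs
Remaining 0 groups: simple '()' each

Answer: (((((()))))())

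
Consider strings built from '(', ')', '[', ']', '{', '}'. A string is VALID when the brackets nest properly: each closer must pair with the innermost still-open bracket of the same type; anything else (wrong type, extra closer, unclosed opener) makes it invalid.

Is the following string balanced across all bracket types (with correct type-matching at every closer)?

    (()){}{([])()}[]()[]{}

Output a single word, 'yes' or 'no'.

pos 0: push '('; stack = (
pos 1: push '('; stack = ((
pos 2: ')' matches '('; pop; stack = (
pos 3: ')' matches '('; pop; stack = (empty)
pos 4: push '{'; stack = {
pos 5: '}' matches '{'; pop; stack = (empty)
pos 6: push '{'; stack = {
pos 7: push '('; stack = {(
pos 8: push '['; stack = {([
pos 9: ']' matches '['; pop; stack = {(
pos 10: ')' matches '('; pop; stack = {
pos 11: push '('; stack = {(
pos 12: ')' matches '('; pop; stack = {
pos 13: '}' matches '{'; pop; stack = (empty)
pos 14: push '['; stack = [
pos 15: ']' matches '['; pop; stack = (empty)
pos 16: push '('; stack = (
pos 17: ')' matches '('; pop; stack = (empty)
pos 18: push '['; stack = [
pos 19: ']' matches '['; pop; stack = (empty)
pos 20: push '{'; stack = {
pos 21: '}' matches '{'; pop; stack = (empty)
end: stack empty → VALID
Verdict: properly nested → yes

Answer: yes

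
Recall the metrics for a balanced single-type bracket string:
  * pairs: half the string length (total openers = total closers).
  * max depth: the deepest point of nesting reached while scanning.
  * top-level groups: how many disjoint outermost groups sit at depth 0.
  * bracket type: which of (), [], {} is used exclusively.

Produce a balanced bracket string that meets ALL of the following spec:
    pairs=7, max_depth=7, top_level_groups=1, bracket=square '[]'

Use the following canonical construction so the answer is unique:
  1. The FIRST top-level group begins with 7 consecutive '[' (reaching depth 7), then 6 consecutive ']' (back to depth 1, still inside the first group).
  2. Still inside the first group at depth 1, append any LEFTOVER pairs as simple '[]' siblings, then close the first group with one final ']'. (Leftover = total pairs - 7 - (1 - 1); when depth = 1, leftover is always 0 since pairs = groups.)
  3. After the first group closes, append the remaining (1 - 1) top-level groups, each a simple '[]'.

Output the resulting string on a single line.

Answer: [[[[[[[]]]]]]]

Derivation:
Spec: pairs=7 depth=7 groups=1
Leftover pairs = 7 - 7 - (1-1) = 0
First group: deep chain of depth 7 + 0 sibling pairs
Remaining 0 groups: simple '[]' each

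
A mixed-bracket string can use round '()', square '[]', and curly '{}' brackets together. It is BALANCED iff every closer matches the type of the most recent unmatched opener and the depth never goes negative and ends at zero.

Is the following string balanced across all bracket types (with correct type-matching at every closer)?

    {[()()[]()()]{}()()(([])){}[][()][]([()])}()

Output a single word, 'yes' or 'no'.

Answer: yes

Derivation:
pos 0: push '{'; stack = {
pos 1: push '['; stack = {[
pos 2: push '('; stack = {[(
pos 3: ')' matches '('; pop; stack = {[
pos 4: push '('; stack = {[(
pos 5: ')' matches '('; pop; stack = {[
pos 6: push '['; stack = {[[
pos 7: ']' matches '['; pop; stack = {[
pos 8: push '('; stack = {[(
pos 9: ')' matches '('; pop; stack = {[
pos 10: push '('; stack = {[(
pos 11: ')' matches '('; pop; stack = {[
pos 12: ']' matches '['; pop; stack = {
pos 13: push '{'; stack = {{
pos 14: '}' matches '{'; pop; stack = {
pos 15: push '('; stack = {(
pos 16: ')' matches '('; pop; stack = {
pos 17: push '('; stack = {(
pos 18: ')' matches '('; pop; stack = {
pos 19: push '('; stack = {(
pos 20: push '('; stack = {((
pos 21: push '['; stack = {(([
pos 22: ']' matches '['; pop; stack = {((
pos 23: ')' matches '('; pop; stack = {(
pos 24: ')' matches '('; pop; stack = {
pos 25: push '{'; stack = {{
pos 26: '}' matches '{'; pop; stack = {
pos 27: push '['; stack = {[
pos 28: ']' matches '['; pop; stack = {
pos 29: push '['; stack = {[
pos 30: push '('; stack = {[(
pos 31: ')' matches '('; pop; stack = {[
pos 32: ']' matches '['; pop; stack = {
pos 33: push '['; stack = {[
pos 34: ']' matches '['; pop; stack = {
pos 35: push '('; stack = {(
pos 36: push '['; stack = {([
pos 37: push '('; stack = {([(
pos 38: ')' matches '('; pop; stack = {([
pos 39: ']' matches '['; pop; stack = {(
pos 40: ')' matches '('; pop; stack = {
pos 41: '}' matches '{'; pop; stack = (empty)
pos 42: push '('; stack = (
pos 43: ')' matches '('; pop; stack = (empty)
end: stack empty → VALID
Verdict: properly nested → yes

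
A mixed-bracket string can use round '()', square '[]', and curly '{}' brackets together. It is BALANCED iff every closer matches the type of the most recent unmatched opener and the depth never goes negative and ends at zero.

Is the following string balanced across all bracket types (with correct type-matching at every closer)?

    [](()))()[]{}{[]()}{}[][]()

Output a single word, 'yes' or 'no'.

pos 0: push '['; stack = [
pos 1: ']' matches '['; pop; stack = (empty)
pos 2: push '('; stack = (
pos 3: push '('; stack = ((
pos 4: ')' matches '('; pop; stack = (
pos 5: ')' matches '('; pop; stack = (empty)
pos 6: saw closer ')' but stack is empty → INVALID
Verdict: unmatched closer ')' at position 6 → no

Answer: no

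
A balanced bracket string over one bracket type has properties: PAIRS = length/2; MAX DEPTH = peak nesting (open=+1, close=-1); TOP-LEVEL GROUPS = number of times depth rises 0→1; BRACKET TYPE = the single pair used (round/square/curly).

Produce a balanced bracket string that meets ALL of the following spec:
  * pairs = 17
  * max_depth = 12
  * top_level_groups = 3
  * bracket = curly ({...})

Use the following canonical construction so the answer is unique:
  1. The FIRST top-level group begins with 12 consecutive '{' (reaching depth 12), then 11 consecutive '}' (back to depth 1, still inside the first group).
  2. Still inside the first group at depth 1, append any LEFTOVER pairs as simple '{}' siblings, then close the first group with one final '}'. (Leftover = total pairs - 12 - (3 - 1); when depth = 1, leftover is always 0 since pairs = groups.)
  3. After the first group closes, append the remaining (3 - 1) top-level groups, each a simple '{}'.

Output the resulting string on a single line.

Spec: pairs=17 depth=12 groups=3
Leftover pairs = 17 - 12 - (3-1) = 3
First group: deep chain of depth 12 + 3 sibling pairs
Remaining 2 groups: simple '{}' each

Answer: {{{{{{{{{{{{}}}}}}}}}}}{}{}{}}{}{}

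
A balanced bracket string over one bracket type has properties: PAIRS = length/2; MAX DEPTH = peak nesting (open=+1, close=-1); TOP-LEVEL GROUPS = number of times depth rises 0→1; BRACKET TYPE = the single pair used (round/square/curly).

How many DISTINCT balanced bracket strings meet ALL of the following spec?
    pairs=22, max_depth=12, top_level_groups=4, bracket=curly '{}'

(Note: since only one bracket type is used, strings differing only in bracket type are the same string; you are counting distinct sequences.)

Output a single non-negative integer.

Answer: 28952352

Derivation:
Spec: pairs=22 depth=12 groups=4
Count(depth <= 12) = 11329252740
Count(depth <= 11) = 11300300388
Count(depth == 12) = 11329252740 - 11300300388 = 28952352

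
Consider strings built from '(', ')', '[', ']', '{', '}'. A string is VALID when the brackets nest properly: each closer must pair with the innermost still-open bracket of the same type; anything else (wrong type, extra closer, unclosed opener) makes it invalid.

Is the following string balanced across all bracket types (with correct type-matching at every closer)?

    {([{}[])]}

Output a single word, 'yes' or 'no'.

pos 0: push '{'; stack = {
pos 1: push '('; stack = {(
pos 2: push '['; stack = {([
pos 3: push '{'; stack = {([{
pos 4: '}' matches '{'; pop; stack = {([
pos 5: push '['; stack = {([[
pos 6: ']' matches '['; pop; stack = {([
pos 7: saw closer ')' but top of stack is '[' (expected ']') → INVALID
Verdict: type mismatch at position 7: ')' closes '[' → no

Answer: no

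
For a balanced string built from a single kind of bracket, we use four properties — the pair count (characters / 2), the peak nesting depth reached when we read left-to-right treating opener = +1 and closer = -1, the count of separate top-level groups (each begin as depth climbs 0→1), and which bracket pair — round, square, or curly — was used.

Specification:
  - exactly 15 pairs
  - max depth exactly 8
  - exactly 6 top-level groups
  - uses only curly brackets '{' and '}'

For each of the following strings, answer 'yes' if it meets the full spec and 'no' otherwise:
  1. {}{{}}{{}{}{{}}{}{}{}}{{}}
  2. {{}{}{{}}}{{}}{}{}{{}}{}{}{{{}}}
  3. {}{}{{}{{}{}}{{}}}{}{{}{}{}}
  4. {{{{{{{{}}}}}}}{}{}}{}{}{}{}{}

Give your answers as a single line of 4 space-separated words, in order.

String 1 '{}{{}}{{}{}{{}}{}{}{}}{{}}': depth seq [1 0 1 2 1 0 1 2 1 2 1 2 3 2 1 2 1 2 1 2 1 0 1 2 1 0]
  -> pairs=13 depth=3 groups=4 -> no
String 2 '{{}{}{{}}}{{}}{}{}{{}}{}{}{{{}}}': depth seq [1 2 1 2 1 2 3 2 1 0 1 2 1 0 1 0 1 0 1 2 1 0 1 0 1 0 1 2 3 2 1 0]
  -> pairs=16 depth=3 groups=8 -> no
String 3 '{}{}{{}{{}{}}{{}}}{}{{}{}{}}': depth seq [1 0 1 0 1 2 1 2 3 2 3 2 1 2 3 2 1 0 1 0 1 2 1 2 1 2 1 0]
  -> pairs=14 depth=3 groups=5 -> no
String 4 '{{{{{{{{}}}}}}}{}{}}{}{}{}{}{}': depth seq [1 2 3 4 5 6 7 8 7 6 5 4 3 2 1 2 1 2 1 0 1 0 1 0 1 0 1 0 1 0]
  -> pairs=15 depth=8 groups=6 -> yes

Answer: no no no yes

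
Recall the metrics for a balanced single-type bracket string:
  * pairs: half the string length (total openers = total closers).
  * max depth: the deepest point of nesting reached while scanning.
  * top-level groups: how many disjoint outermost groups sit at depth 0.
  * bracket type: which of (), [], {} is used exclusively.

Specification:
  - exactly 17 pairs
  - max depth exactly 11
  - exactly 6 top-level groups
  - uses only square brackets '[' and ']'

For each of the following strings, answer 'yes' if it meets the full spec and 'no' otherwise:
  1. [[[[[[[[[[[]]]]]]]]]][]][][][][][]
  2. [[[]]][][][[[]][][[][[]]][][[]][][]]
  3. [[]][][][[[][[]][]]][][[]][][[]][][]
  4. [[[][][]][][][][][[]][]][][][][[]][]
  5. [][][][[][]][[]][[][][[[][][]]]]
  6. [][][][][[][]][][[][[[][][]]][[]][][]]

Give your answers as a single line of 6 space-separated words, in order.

String 1 '[[[[[[[[[[[]]]]]]]]]][]][][][][][]': depth seq [1 2 3 4 5 6 7 8 9 10 11 10 9 8 7 6 5 4 3 2 1 2 1 0 1 0 1 0 1 0 1 0 1 0]
  -> pairs=17 depth=11 groups=6 -> yes
String 2 '[[[]]][][][[[]][][[][[]]][][[]][][]]': depth seq [1 2 3 2 1 0 1 0 1 0 1 2 3 2 1 2 1 2 3 2 3 4 3 2 1 2 1 2 3 2 1 2 1 2 1 0]
  -> pairs=18 depth=4 groups=4 -> no
String 3 '[[]][][][[[][[]][]]][][[]][][[]][][]': depth seq [1 2 1 0 1 0 1 0 1 2 3 2 3 4 3 2 3 2 1 0 1 0 1 2 1 0 1 0 1 2 1 0 1 0 1 0]
  -> pairs=18 depth=4 groups=10 -> no
String 4 '[[[][][]][][][][][[]][]][][][][[]][]': depth seq [1 2 3 2 3 2 3 2 1 2 1 2 1 2 1 2 1 2 3 2 1 2 1 0 1 0 1 0 1 0 1 2 1 0 1 0]
  -> pairs=18 depth=3 groups=6 -> no
String 5 '[][][][[][]][[]][[][][[[][][]]]]': depth seq [1 0 1 0 1 0 1 2 1 2 1 0 1 2 1 0 1 2 1 2 1 2 3 4 3 4 3 4 3 2 1 0]
  -> pairs=16 depth=4 groups=6 -> no
String 6 '[][][][][[][]][][[][[[][][]]][[]][][]]': depth seq [1 0 1 0 1 0 1 0 1 2 1 2 1 0 1 0 1 2 1 2 3 4 3 4 3 4 3 2 1 2 3 2 1 2 1 2 1 0]
  -> pairs=19 depth=4 groups=7 -> no

Answer: yes no no no no no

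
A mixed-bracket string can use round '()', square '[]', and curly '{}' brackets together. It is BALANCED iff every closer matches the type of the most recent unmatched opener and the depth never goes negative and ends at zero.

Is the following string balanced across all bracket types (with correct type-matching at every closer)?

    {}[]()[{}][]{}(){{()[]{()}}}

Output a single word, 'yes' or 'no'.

Answer: yes

Derivation:
pos 0: push '{'; stack = {
pos 1: '}' matches '{'; pop; stack = (empty)
pos 2: push '['; stack = [
pos 3: ']' matches '['; pop; stack = (empty)
pos 4: push '('; stack = (
pos 5: ')' matches '('; pop; stack = (empty)
pos 6: push '['; stack = [
pos 7: push '{'; stack = [{
pos 8: '}' matches '{'; pop; stack = [
pos 9: ']' matches '['; pop; stack = (empty)
pos 10: push '['; stack = [
pos 11: ']' matches '['; pop; stack = (empty)
pos 12: push '{'; stack = {
pos 13: '}' matches '{'; pop; stack = (empty)
pos 14: push '('; stack = (
pos 15: ')' matches '('; pop; stack = (empty)
pos 16: push '{'; stack = {
pos 17: push '{'; stack = {{
pos 18: push '('; stack = {{(
pos 19: ')' matches '('; pop; stack = {{
pos 20: push '['; stack = {{[
pos 21: ']' matches '['; pop; stack = {{
pos 22: push '{'; stack = {{{
pos 23: push '('; stack = {{{(
pos 24: ')' matches '('; pop; stack = {{{
pos 25: '}' matches '{'; pop; stack = {{
pos 26: '}' matches '{'; pop; stack = {
pos 27: '}' matches '{'; pop; stack = (empty)
end: stack empty → VALID
Verdict: properly nested → yes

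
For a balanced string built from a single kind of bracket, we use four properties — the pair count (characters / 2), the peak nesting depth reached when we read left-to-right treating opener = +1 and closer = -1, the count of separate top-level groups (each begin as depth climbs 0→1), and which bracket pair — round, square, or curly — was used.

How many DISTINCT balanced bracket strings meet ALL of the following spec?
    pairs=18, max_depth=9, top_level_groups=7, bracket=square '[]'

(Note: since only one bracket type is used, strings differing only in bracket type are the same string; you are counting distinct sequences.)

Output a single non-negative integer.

Spec: pairs=18 depth=9 groups=7
Count(depth <= 9) = 8348809
Count(depth <= 8) = 8333234
Count(depth == 9) = 8348809 - 8333234 = 15575

Answer: 15575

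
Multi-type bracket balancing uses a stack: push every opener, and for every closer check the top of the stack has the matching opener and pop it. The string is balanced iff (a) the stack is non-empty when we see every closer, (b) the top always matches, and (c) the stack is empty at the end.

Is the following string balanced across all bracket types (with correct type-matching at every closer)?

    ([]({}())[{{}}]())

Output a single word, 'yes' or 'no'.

pos 0: push '('; stack = (
pos 1: push '['; stack = ([
pos 2: ']' matches '['; pop; stack = (
pos 3: push '('; stack = ((
pos 4: push '{'; stack = (({
pos 5: '}' matches '{'; pop; stack = ((
pos 6: push '('; stack = (((
pos 7: ')' matches '('; pop; stack = ((
pos 8: ')' matches '('; pop; stack = (
pos 9: push '['; stack = ([
pos 10: push '{'; stack = ([{
pos 11: push '{'; stack = ([{{
pos 12: '}' matches '{'; pop; stack = ([{
pos 13: '}' matches '{'; pop; stack = ([
pos 14: ']' matches '['; pop; stack = (
pos 15: push '('; stack = ((
pos 16: ')' matches '('; pop; stack = (
pos 17: ')' matches '('; pop; stack = (empty)
end: stack empty → VALID
Verdict: properly nested → yes

Answer: yes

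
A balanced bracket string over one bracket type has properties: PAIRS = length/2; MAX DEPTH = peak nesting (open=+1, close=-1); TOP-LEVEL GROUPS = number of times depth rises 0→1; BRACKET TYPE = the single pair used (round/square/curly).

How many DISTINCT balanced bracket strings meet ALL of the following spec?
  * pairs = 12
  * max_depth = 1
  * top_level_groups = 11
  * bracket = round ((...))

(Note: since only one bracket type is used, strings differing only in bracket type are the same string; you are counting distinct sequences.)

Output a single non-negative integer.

Spec: pairs=12 depth=1 groups=11
Count(depth <= 1) = 0
Count(depth <= 0) = 0
Count(depth == 1) = 0 - 0 = 0

Answer: 0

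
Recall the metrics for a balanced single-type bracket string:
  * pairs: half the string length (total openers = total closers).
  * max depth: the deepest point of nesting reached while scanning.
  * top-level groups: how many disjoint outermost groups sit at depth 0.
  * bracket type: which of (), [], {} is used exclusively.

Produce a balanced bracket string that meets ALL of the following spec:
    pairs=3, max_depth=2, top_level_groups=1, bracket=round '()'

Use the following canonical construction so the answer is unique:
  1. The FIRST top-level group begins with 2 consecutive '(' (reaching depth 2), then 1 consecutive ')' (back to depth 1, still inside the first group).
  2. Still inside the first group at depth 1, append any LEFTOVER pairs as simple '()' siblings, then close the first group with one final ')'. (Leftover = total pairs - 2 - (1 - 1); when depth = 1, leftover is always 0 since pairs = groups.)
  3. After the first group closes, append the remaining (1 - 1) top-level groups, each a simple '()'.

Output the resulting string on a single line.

Answer: (()())

Derivation:
Spec: pairs=3 depth=2 groups=1
Leftover pairs = 3 - 2 - (1-1) = 1
First group: deep chain of depth 2 + 1 sibling pairs
Remaining 0 groups: simple '()' each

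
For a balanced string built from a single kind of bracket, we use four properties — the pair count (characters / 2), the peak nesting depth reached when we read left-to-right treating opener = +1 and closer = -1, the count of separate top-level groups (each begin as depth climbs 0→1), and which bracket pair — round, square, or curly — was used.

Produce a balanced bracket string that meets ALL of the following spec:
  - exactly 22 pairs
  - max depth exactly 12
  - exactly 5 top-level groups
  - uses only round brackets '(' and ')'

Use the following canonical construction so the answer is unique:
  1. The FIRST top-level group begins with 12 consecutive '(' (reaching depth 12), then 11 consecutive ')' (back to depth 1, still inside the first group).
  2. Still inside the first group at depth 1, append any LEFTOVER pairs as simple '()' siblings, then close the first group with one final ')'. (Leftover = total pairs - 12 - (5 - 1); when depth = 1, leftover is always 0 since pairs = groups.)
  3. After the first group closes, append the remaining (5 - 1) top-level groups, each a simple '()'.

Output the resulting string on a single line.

Answer: (((((((((((()))))))))))()()()()()())()()()()

Derivation:
Spec: pairs=22 depth=12 groups=5
Leftover pairs = 22 - 12 - (5-1) = 6
First group: deep chain of depth 12 + 6 sibling pairs
Remaining 4 groups: simple '()' each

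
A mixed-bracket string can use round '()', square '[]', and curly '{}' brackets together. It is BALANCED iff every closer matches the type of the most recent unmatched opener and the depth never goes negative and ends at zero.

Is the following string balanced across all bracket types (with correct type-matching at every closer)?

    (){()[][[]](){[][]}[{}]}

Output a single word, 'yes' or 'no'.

Answer: yes

Derivation:
pos 0: push '('; stack = (
pos 1: ')' matches '('; pop; stack = (empty)
pos 2: push '{'; stack = {
pos 3: push '('; stack = {(
pos 4: ')' matches '('; pop; stack = {
pos 5: push '['; stack = {[
pos 6: ']' matches '['; pop; stack = {
pos 7: push '['; stack = {[
pos 8: push '['; stack = {[[
pos 9: ']' matches '['; pop; stack = {[
pos 10: ']' matches '['; pop; stack = {
pos 11: push '('; stack = {(
pos 12: ')' matches '('; pop; stack = {
pos 13: push '{'; stack = {{
pos 14: push '['; stack = {{[
pos 15: ']' matches '['; pop; stack = {{
pos 16: push '['; stack = {{[
pos 17: ']' matches '['; pop; stack = {{
pos 18: '}' matches '{'; pop; stack = {
pos 19: push '['; stack = {[
pos 20: push '{'; stack = {[{
pos 21: '}' matches '{'; pop; stack = {[
pos 22: ']' matches '['; pop; stack = {
pos 23: '}' matches '{'; pop; stack = (empty)
end: stack empty → VALID
Verdict: properly nested → yes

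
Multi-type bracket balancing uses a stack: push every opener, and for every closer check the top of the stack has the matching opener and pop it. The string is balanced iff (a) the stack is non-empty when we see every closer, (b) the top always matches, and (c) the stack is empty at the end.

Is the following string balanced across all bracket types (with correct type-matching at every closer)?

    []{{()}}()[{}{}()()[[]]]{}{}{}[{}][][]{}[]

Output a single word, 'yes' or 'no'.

pos 0: push '['; stack = [
pos 1: ']' matches '['; pop; stack = (empty)
pos 2: push '{'; stack = {
pos 3: push '{'; stack = {{
pos 4: push '('; stack = {{(
pos 5: ')' matches '('; pop; stack = {{
pos 6: '}' matches '{'; pop; stack = {
pos 7: '}' matches '{'; pop; stack = (empty)
pos 8: push '('; stack = (
pos 9: ')' matches '('; pop; stack = (empty)
pos 10: push '['; stack = [
pos 11: push '{'; stack = [{
pos 12: '}' matches '{'; pop; stack = [
pos 13: push '{'; stack = [{
pos 14: '}' matches '{'; pop; stack = [
pos 15: push '('; stack = [(
pos 16: ')' matches '('; pop; stack = [
pos 17: push '('; stack = [(
pos 18: ')' matches '('; pop; stack = [
pos 19: push '['; stack = [[
pos 20: push '['; stack = [[[
pos 21: ']' matches '['; pop; stack = [[
pos 22: ']' matches '['; pop; stack = [
pos 23: ']' matches '['; pop; stack = (empty)
pos 24: push '{'; stack = {
pos 25: '}' matches '{'; pop; stack = (empty)
pos 26: push '{'; stack = {
pos 27: '}' matches '{'; pop; stack = (empty)
pos 28: push '{'; stack = {
pos 29: '}' matches '{'; pop; stack = (empty)
pos 30: push '['; stack = [
pos 31: push '{'; stack = [{
pos 32: '}' matches '{'; pop; stack = [
pos 33: ']' matches '['; pop; stack = (empty)
pos 34: push '['; stack = [
pos 35: ']' matches '['; pop; stack = (empty)
pos 36: push '['; stack = [
pos 37: ']' matches '['; pop; stack = (empty)
pos 38: push '{'; stack = {
pos 39: '}' matches '{'; pop; stack = (empty)
pos 40: push '['; stack = [
pos 41: ']' matches '['; pop; stack = (empty)
end: stack empty → VALID
Verdict: properly nested → yes

Answer: yes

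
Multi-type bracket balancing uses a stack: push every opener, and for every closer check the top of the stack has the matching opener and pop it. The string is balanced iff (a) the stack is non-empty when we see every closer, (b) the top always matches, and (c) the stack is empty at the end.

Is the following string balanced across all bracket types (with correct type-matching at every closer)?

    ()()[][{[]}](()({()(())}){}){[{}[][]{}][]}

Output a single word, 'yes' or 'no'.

Answer: yes

Derivation:
pos 0: push '('; stack = (
pos 1: ')' matches '('; pop; stack = (empty)
pos 2: push '('; stack = (
pos 3: ')' matches '('; pop; stack = (empty)
pos 4: push '['; stack = [
pos 5: ']' matches '['; pop; stack = (empty)
pos 6: push '['; stack = [
pos 7: push '{'; stack = [{
pos 8: push '['; stack = [{[
pos 9: ']' matches '['; pop; stack = [{
pos 10: '}' matches '{'; pop; stack = [
pos 11: ']' matches '['; pop; stack = (empty)
pos 12: push '('; stack = (
pos 13: push '('; stack = ((
pos 14: ')' matches '('; pop; stack = (
pos 15: push '('; stack = ((
pos 16: push '{'; stack = (({
pos 17: push '('; stack = (({(
pos 18: ')' matches '('; pop; stack = (({
pos 19: push '('; stack = (({(
pos 20: push '('; stack = (({((
pos 21: ')' matches '('; pop; stack = (({(
pos 22: ')' matches '('; pop; stack = (({
pos 23: '}' matches '{'; pop; stack = ((
pos 24: ')' matches '('; pop; stack = (
pos 25: push '{'; stack = ({
pos 26: '}' matches '{'; pop; stack = (
pos 27: ')' matches '('; pop; stack = (empty)
pos 28: push '{'; stack = {
pos 29: push '['; stack = {[
pos 30: push '{'; stack = {[{
pos 31: '}' matches '{'; pop; stack = {[
pos 32: push '['; stack = {[[
pos 33: ']' matches '['; pop; stack = {[
pos 34: push '['; stack = {[[
pos 35: ']' matches '['; pop; stack = {[
pos 36: push '{'; stack = {[{
pos 37: '}' matches '{'; pop; stack = {[
pos 38: ']' matches '['; pop; stack = {
pos 39: push '['; stack = {[
pos 40: ']' matches '['; pop; stack = {
pos 41: '}' matches '{'; pop; stack = (empty)
end: stack empty → VALID
Verdict: properly nested → yes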